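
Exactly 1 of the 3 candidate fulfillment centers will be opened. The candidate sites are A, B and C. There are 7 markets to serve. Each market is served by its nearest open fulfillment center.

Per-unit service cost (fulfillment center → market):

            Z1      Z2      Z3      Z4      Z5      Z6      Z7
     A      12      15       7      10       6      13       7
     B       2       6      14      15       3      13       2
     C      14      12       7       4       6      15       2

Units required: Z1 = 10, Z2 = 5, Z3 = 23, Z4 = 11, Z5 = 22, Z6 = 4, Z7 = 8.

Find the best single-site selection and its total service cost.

With exactly 1 open, each market uses its cheapest among the chosen.
{C}: Z1→C 14·10=140, Z2→C 12·5=60, Z3→C 7·23=161, Z4→C 4·11=44, Z5→C 6·22=132, Z6→C 15·4=60, Z7→C 2·8=16. Service cost 613.
{B}: service cost 671
{A}: service cost 706
Among all 3 size-1 choices, {C} is lowest.

Choose C only; total service cost 613.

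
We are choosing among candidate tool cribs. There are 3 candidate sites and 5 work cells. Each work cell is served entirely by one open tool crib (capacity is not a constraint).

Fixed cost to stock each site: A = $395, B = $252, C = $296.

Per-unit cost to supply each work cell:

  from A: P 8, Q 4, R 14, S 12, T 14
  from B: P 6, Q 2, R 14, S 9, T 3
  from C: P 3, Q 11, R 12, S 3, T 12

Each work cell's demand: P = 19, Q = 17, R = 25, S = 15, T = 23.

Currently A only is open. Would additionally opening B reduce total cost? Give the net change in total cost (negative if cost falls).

Current service cost with {A}: 1072.
Adding B: each work cell re-picks its cheapest; new service cost 702, saving 370.
Extra fixed cost: 252. Net change = 252 − 370 = -118.
(Totals: 1467 → 1349.)

Yes — net change −118 (cost falls by 118).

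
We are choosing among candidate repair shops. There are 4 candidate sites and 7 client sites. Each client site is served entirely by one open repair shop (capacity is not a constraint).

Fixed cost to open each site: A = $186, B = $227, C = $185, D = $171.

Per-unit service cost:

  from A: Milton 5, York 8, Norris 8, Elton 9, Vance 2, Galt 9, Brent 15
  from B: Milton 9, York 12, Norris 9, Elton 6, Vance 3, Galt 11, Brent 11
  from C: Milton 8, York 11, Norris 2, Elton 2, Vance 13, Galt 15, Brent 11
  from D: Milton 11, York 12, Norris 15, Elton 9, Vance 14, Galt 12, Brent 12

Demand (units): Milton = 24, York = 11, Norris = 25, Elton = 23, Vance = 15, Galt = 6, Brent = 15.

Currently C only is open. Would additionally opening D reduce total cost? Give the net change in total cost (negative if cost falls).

Current service cost with {C}: 859.
Adding D: each client site re-picks its cheapest; new service cost 841, saving 18.
Extra fixed cost: 171. Net change = 171 − 18 = 153.
(Totals: 1044 → 1197.)

No — net change +153 (cost rises by 153).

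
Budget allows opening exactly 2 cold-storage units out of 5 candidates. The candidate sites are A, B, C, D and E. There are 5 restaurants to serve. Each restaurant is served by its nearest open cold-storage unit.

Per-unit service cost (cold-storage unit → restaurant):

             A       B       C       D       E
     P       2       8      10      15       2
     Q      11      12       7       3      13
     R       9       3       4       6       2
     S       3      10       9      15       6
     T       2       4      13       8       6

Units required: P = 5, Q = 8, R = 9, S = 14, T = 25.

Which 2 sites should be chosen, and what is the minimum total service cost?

With exactly 2 open, each restaurant uses its cheapest among the chosen.
{A, D}: P→A 2·5=10, Q→D 3·8=24, R→D 6·9=54, S→A 3·14=42, T→A 2·25=50. Service cost 180.
{A, C}: service cost 194
{A, E}: service cost 208
Among all 10 size-2 choices, {A, D} is lowest.

Choose A and D; total service cost 180.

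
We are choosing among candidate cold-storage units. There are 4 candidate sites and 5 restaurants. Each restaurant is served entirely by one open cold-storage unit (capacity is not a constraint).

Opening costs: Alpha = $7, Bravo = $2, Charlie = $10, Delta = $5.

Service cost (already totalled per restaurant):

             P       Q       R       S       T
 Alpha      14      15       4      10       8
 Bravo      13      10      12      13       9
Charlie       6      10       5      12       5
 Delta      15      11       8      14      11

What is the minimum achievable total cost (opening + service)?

For any fixed open set, each restaurant goes to its cheapest open site; total = fixed + service.
{Charlie}: P→Charlie 6, Q→Charlie 10, R→Charlie 5, S→Charlie 12, T→Charlie 5. Service 38; fixed 10; total 48.
{Bravo, Charlie}: service 38 + fixed 12 = 50
{Alpha, Charlie}: service 35 + fixed 17 = 52
{Alpha, Bravo, Charlie, Delta}: service 35 + fixed 24 = 59
No other subset beats 48.

Minimum total cost: 48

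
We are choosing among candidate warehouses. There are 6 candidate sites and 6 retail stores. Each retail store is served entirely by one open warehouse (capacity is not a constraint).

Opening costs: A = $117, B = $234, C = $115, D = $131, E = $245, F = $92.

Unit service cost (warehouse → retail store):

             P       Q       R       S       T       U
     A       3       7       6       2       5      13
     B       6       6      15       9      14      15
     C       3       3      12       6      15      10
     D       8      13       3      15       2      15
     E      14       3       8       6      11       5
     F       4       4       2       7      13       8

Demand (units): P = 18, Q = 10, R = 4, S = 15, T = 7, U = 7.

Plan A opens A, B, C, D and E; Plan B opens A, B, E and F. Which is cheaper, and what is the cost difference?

Plan B is cheaper by 137.

Plan A: {A, B, C, D, E}: P→A 3·18=54, Q→C 3·10=30, R→D 3·4=12, S→A 2·15=30, T→D 2·7=14, U→E 5·7=35. Service 175; fixed 842; total 1017.
Plan B: {A, B, E, F}: P→A 3·18=54, Q→E 3·10=30, R→F 2·4=8, S→A 2·15=30, T→A 5·7=35, U→E 5·7=35. Service 192; fixed 688; total 880.
Difference: |1017 − 880| = 137.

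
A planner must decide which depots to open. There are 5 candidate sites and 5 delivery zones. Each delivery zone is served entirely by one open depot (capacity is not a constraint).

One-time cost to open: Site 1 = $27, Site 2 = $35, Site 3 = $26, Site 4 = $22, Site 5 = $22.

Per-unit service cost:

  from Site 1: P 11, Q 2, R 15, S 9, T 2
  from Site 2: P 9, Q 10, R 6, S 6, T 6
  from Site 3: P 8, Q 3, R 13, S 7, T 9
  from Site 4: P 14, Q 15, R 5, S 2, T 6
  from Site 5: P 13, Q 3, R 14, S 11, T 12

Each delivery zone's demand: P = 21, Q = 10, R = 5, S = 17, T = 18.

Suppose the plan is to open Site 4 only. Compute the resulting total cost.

Each delivery zone is assigned to its cheapest site among the open ones.
{Site 4}: P→Site 4 14·21=294, Q→Site 4 15·10=150, R→Site 4 5·5=25, S→Site 4 2·17=34, T→Site 4 6·18=108. Service 611; fixed 22; total 633.

Total cost: 633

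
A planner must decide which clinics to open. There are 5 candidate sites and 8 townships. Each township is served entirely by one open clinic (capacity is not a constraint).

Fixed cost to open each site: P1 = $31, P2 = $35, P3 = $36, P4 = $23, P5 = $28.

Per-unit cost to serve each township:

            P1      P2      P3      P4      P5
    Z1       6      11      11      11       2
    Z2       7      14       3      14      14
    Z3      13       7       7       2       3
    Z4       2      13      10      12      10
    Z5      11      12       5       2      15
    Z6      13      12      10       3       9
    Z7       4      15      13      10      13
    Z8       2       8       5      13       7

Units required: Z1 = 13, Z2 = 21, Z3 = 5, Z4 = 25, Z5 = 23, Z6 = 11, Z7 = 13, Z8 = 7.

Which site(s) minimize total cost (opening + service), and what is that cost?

For any fixed open set, each township goes to its cheapest open site; total = fixed + service.
{P1, P3, P4, P5}: Z1→P5 2·13=26, Z2→P3 3·21=63, Z3→P4 2·5=10, Z4→P1 2·25=50, Z5→P4 2·23=46, Z6→P4 3·11=33, Z7→P1 4·13=52, Z8→P1 2·7=14. Service 294; fixed 118; total 412.
{P1, P3, P4}: Z1→P1 6·13=78, Z2→P3 3·21=63, Z3→P4 2·5=10, Z4→P1 2·25=50, Z5→P4 2·23=46, Z6→P4 3·11=33, Z7→P1 4·13=52, Z8→P1 2·7=14. Service 346; fixed 90; total 436.
{P1, P2, P3, P4, P5}: service 294 + fixed 153 = 447
{P4}: service 1047 + fixed 23 = 1070
No other subset beats 412.

Open P1, P3, P4 and P5; minimum total cost 412.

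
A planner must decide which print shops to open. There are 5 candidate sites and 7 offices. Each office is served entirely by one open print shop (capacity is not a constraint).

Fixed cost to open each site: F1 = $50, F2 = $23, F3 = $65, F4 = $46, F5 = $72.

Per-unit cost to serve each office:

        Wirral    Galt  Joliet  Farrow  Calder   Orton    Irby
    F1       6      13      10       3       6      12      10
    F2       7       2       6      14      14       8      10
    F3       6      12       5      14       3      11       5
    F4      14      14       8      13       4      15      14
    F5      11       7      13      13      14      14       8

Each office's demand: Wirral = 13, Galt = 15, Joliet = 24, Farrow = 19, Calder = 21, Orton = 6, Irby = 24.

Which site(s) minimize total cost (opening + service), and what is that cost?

For any fixed open set, each office goes to its cheapest open site; total = fixed + service.
{F1, F2, F3}: Wirral→F1 6·13=78, Galt→F2 2·15=30, Joliet→F3 5·24=120, Farrow→F1 3·19=57, Calder→F3 3·21=63, Orton→F2 8·6=48, Irby→F3 5·24=120. Service 516; fixed 138; total 654.
{F1, F2, F3, F4}: service 516 + fixed 184 = 700
{F1, F2, F3, F5}: service 516 + fixed 210 = 726
{F1, F2, F3, F4, F5}: service 516 + fixed 256 = 772
No other subset beats 654.

Open F1, F2 and F3; minimum total cost 654.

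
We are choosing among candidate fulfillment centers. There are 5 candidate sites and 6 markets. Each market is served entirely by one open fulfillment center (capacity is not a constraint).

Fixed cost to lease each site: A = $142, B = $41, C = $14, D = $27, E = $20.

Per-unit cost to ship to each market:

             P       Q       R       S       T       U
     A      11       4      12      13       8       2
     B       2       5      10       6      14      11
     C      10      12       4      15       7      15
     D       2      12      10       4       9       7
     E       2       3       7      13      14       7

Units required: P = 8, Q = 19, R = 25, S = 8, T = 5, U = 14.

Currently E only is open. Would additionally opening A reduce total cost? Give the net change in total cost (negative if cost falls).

No — net change +42 (cost rises by 42).

Current service cost with {E}: 520.
Adding A: each market re-picks its cheapest; new service cost 420, saving 100.
Extra fixed cost: 142. Net change = 142 − 100 = 42.
(Totals: 540 → 582.)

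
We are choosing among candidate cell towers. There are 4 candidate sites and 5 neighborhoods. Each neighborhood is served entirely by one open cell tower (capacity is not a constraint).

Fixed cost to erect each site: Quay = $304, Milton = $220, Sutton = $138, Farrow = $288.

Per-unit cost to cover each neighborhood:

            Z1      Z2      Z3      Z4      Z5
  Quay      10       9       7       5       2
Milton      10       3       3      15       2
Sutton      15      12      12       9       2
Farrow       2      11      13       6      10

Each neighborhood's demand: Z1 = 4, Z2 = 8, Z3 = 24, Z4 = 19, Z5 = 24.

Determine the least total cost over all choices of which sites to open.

For any fixed open set, each neighborhood goes to its cheapest open site; total = fixed + service.
{Milton}: Z1→Milton 10·4=40, Z2→Milton 3·8=24, Z3→Milton 3·24=72, Z4→Milton 15·19=285, Z5→Milton 2·24=48. Service 469; fixed 220; total 689.
{Milton, Sutton}: Z1→Milton 10·4=40, Z2→Milton 3·8=24, Z3→Milton 3·24=72, Z4→Sutton 9·19=171, Z5→Milton 2·24=48. Service 355; fixed 358; total 713.
{Quay}: service 423 + fixed 304 = 727
{Quay, Milton, Sutton, Farrow}: service 247 + fixed 950 = 1197
No other subset beats 689.

Minimum total cost: 689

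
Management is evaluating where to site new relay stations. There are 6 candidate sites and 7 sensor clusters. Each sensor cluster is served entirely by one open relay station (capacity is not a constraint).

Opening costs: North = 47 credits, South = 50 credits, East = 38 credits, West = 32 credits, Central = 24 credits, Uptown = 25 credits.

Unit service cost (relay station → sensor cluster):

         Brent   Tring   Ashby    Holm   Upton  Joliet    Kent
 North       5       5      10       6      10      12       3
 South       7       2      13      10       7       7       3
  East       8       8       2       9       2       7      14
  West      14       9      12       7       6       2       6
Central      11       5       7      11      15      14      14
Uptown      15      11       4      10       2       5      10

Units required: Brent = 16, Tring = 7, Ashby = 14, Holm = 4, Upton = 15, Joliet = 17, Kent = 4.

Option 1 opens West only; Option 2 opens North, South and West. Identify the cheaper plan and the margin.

Option 1: {West}: Brent→West 14·16=224, Tring→West 9·7=63, Ashby→West 12·14=168, Holm→West 7·4=28, Upton→West 6·15=90, Joliet→West 2·17=34, Kent→West 6·4=24. Service 631; fixed 32; total 663.
Option 2: {North, South, West}: Brent→North 5·16=80, Tring→South 2·7=14, Ashby→North 10·14=140, Holm→North 6·4=24, Upton→West 6·15=90, Joliet→West 2·17=34, Kent→North 3·4=12. Service 394; fixed 129; total 523.
Difference: |663 − 523| = 140.

Option 2 is cheaper by 140.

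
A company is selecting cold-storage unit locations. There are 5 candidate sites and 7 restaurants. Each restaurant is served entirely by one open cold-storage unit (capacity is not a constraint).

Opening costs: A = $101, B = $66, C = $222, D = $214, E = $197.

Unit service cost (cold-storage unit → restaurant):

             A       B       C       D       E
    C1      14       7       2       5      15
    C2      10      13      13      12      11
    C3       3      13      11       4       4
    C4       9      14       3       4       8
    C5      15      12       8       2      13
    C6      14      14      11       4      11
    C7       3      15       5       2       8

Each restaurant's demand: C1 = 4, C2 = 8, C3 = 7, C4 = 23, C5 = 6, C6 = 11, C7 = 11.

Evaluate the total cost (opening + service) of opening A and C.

Each restaurant is assigned to its cheapest site among the open ones.
{A, C}: C1→C 2·4=8, C2→A 10·8=80, C3→A 3·7=21, C4→C 3·23=69, C5→C 8·6=48, C6→C 11·11=121, C7→A 3·11=33. Service 380; fixed 323; total 703.

Total cost: 703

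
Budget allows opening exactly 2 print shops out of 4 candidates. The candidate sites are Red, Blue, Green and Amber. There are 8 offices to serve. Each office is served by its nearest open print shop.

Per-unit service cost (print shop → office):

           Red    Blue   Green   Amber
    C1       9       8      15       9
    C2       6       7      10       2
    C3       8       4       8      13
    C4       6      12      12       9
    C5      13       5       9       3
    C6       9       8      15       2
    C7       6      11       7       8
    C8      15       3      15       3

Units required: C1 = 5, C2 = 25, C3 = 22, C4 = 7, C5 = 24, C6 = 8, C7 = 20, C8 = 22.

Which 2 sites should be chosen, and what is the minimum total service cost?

With exactly 2 open, each office uses its cheapest among the chosen.
{Blue, Amber}: C1→Blue 8·5=40, C2→Amber 2·25=50, C3→Blue 4·22=88, C4→Amber 9·7=63, C5→Amber 3·24=72, C6→Amber 2·8=16, C7→Amber 8·20=160, C8→Blue 3·22=66. Service cost 555.
{Red, Amber}: service cost 587
{Green, Amber}: service cost 628
Among all 6 size-2 choices, {Blue, Amber} is lowest.

Choose Blue and Amber; total service cost 555.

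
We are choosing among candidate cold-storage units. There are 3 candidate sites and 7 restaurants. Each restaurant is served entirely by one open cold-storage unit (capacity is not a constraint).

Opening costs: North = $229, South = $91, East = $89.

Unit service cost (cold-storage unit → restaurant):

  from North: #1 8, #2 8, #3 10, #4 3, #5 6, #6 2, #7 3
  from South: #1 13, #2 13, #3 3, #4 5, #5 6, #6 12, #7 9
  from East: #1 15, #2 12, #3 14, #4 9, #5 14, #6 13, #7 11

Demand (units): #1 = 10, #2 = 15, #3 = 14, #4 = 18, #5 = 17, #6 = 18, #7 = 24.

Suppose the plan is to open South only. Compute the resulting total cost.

Each restaurant is assigned to its cheapest site among the open ones.
{South}: #1→South 13·10=130, #2→South 13·15=195, #3→South 3·14=42, #4→South 5·18=90, #5→South 6·17=102, #6→South 12·18=216, #7→South 9·24=216. Service 991; fixed 91; total 1082.

Total cost: 1082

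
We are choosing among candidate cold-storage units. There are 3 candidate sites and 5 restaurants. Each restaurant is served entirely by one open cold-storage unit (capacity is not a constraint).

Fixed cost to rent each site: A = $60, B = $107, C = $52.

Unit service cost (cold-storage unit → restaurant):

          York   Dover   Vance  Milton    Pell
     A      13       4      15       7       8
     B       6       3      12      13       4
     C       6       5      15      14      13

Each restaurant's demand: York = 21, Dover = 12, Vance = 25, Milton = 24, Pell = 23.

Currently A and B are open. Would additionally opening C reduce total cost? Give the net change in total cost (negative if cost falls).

Current service cost with {A, B}: 722.
Adding C: each restaurant re-picks its cheapest; new service cost 722, saving 0.
Extra fixed cost: 52. Net change = 52 − 0 = 52.
(Totals: 889 → 941.)

No — net change +52 (cost rises by 52).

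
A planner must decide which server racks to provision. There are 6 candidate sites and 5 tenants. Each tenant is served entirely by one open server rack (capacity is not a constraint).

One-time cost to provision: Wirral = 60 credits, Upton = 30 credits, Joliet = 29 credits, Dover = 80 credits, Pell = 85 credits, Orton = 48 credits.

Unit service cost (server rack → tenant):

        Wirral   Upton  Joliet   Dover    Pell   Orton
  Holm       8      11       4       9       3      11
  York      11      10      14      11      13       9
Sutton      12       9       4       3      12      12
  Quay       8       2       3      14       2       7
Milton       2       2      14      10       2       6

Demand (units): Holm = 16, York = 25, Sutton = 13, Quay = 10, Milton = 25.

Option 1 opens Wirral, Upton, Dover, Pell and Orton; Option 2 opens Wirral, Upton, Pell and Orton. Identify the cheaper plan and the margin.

Option 2 is cheaper by 2.

Option 1: {Wirral, Upton, Dover, Pell, Orton}: Holm→Pell 3·16=48, York→Orton 9·25=225, Sutton→Dover 3·13=39, Quay→Upton 2·10=20, Milton→Wirral 2·25=50. Service 382; fixed 303; total 685.
Option 2: {Wirral, Upton, Pell, Orton}: Holm→Pell 3·16=48, York→Orton 9·25=225, Sutton→Upton 9·13=117, Quay→Upton 2·10=20, Milton→Wirral 2·25=50. Service 460; fixed 223; total 683.
Difference: |685 − 683| = 2.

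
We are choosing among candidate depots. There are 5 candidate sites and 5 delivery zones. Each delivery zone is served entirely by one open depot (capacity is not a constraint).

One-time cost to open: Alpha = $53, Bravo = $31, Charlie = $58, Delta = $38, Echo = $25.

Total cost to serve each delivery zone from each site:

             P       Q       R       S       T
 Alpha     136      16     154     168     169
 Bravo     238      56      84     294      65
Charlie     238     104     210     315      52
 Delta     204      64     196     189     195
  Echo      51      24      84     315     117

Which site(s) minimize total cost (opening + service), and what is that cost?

Open Alpha, Bravo and Echo; minimum total cost 493.

For any fixed open set, each delivery zone goes to its cheapest open site; total = fixed + service.
{Alpha, Bravo, Echo}: P→Echo 51, Q→Alpha 16, R→Bravo 84, S→Alpha 168, T→Bravo 65. Service 384; fixed 109; total 493.
{Alpha, Charlie, Echo}: service 371 + fixed 136 = 507
{Bravo, Delta, Echo}: service 413 + fixed 94 = 507
{Alpha, Bravo, Charlie, Delta, Echo}: service 371 + fixed 205 = 576
No other subset beats 493.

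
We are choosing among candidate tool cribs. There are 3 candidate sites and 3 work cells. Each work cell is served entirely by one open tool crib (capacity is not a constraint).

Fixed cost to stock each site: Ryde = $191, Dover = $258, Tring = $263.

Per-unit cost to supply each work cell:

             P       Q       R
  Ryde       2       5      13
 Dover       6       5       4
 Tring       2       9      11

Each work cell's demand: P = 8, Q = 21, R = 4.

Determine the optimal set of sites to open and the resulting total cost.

Open Ryde only; minimum total cost 364.

For any fixed open set, each work cell goes to its cheapest open site; total = fixed + service.
{Ryde}: P→Ryde 2·8=16, Q→Ryde 5·21=105, R→Ryde 13·4=52. Service 173; fixed 191; total 364.
{Dover}: P→Dover 6·8=48, Q→Dover 5·21=105, R→Dover 4·4=16. Service 169; fixed 258; total 427.
{Tring}: P→Tring 2·8=16, Q→Tring 9·21=189, R→Tring 11·4=44. Service 249; fixed 263; total 512.
{Ryde, Dover, Tring}: service 137 + fixed 712 = 849
(All 7 nonempty subsets were checked; Ryde only is lowest.)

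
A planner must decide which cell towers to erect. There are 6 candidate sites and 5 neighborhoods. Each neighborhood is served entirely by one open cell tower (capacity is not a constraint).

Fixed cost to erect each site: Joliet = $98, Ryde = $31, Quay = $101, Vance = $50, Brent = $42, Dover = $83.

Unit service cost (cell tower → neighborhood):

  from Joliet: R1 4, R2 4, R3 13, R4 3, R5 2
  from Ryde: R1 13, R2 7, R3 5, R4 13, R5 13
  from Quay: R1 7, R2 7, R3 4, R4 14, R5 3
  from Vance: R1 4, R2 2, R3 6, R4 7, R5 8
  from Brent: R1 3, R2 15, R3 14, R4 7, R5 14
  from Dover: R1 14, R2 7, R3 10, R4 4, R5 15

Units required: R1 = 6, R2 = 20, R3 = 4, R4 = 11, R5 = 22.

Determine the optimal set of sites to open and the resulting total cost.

Open Joliet and Vance; minimum total cost 313.

For any fixed open set, each neighborhood goes to its cheapest open site; total = fixed + service.
{Joliet, Vance}: R1→Joliet 4·6=24, R2→Vance 2·20=40, R3→Vance 6·4=24, R4→Joliet 3·11=33, R5→Joliet 2·22=44. Service 165; fixed 148; total 313.
{Joliet, Ryde}: R1→Joliet 4·6=24, R2→Joliet 4·20=80, R3→Ryde 5·4=20, R4→Joliet 3·11=33, R5→Joliet 2·22=44. Service 201; fixed 129; total 330.
{Joliet}: service 233 + fixed 98 = 331
{Joliet, Ryde, Quay, Vance, Brent, Dover}: R1→Brent 3·6=18, R2→Vance 2·20=40, R3→Quay 4·4=16, R4→Joliet 3·11=33, R5→Joliet 2·22=44. Service 151; fixed 405; total 556.
No other subset beats 313.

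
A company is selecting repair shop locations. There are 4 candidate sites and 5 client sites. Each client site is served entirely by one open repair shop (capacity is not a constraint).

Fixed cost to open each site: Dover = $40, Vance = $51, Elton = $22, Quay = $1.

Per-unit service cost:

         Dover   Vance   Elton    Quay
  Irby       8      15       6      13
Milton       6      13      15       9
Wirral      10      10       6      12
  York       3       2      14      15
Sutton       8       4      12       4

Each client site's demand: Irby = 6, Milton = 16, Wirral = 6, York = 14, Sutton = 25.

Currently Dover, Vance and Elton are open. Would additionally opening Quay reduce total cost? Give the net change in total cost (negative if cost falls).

No — net change +1 (cost rises by 1).

Current service cost with {Dover, Vance, Elton}: 296.
Adding Quay: each client site re-picks its cheapest; new service cost 296, saving 0.
Extra fixed cost: 1. Net change = 1 − 0 = 1.
(Totals: 409 → 410.)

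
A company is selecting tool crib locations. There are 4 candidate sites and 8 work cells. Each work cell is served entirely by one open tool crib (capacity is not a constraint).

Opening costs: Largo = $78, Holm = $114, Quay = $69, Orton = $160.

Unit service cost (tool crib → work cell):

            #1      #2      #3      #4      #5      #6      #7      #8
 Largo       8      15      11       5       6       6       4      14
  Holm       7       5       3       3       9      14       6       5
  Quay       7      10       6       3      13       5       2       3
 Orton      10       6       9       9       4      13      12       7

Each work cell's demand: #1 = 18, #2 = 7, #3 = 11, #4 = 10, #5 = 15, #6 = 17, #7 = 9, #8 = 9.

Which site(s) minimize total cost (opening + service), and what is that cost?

Open Largo and Quay; minimum total cost 659.

For any fixed open set, each work cell goes to its cheapest open site; total = fixed + service.
{Largo, Quay}: #1→Quay 7·18=126, #2→Quay 10·7=70, #3→Quay 6·11=66, #4→Quay 3·10=30, #5→Largo 6·15=90, #6→Quay 5·17=85, #7→Quay 2·9=18, #8→Quay 3·9=27. Service 512; fixed 147; total 659.
{Holm, Quay}: service 489 + fixed 183 = 672
{Quay, Orton}: service 454 + fixed 229 = 683
{Largo, Holm, Quay, Orton}: service 414 + fixed 421 = 835
(All 15 nonempty subsets were checked; Largo and Quay is lowest.)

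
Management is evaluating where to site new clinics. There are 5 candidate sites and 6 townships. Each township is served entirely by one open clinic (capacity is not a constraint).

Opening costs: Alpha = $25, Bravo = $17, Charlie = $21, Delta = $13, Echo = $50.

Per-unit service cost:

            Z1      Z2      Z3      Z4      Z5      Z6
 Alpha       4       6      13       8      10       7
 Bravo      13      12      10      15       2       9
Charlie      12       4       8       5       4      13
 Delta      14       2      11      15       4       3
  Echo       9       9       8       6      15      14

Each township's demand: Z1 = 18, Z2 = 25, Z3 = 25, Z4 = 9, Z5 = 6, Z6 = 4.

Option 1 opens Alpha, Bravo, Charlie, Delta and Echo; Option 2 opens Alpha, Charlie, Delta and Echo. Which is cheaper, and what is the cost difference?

Option 1: {Alpha, Bravo, Charlie, Delta, Echo}: Z1→Alpha 4·18=72, Z2→Delta 2·25=50, Z3→Charlie 8·25=200, Z4→Charlie 5·9=45, Z5→Bravo 2·6=12, Z6→Delta 3·4=12. Service 391; fixed 126; total 517.
Option 2: {Alpha, Charlie, Delta, Echo}: Z1→Alpha 4·18=72, Z2→Delta 2·25=50, Z3→Charlie 8·25=200, Z4→Charlie 5·9=45, Z5→Charlie 4·6=24, Z6→Delta 3·4=12. Service 403; fixed 109; total 512.
Difference: |517 − 512| = 5.

Option 2 is cheaper by 5.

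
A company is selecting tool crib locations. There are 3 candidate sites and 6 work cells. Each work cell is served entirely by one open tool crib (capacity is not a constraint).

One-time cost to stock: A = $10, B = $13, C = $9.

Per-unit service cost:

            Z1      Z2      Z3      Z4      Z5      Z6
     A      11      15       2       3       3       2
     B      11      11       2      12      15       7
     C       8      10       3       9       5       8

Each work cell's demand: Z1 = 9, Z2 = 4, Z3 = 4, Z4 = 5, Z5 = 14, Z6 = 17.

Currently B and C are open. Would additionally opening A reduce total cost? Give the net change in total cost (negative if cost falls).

Yes — net change −133 (cost falls by 133).

Current service cost with {B, C}: 354.
Adding A: each work cell re-picks its cheapest; new service cost 211, saving 143.
Extra fixed cost: 10. Net change = 10 − 143 = -133.
(Totals: 376 → 243.)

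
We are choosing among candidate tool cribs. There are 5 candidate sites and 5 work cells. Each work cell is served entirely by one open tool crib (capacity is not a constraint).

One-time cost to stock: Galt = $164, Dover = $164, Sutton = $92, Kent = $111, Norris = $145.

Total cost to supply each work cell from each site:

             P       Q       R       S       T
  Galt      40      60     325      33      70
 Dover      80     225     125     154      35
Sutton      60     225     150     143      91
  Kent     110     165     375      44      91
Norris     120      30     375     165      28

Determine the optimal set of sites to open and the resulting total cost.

For any fixed open set, each work cell goes to its cheapest open site; total = fixed + service.
{Galt, Sutton}: P→Galt 40, Q→Galt 60, R→Sutton 150, S→Galt 33, T→Galt 70. Service 353; fixed 256; total 609.
{Galt, Dover}: service 293 + fixed 328 = 621
{Sutton, Norris}: service 411 + fixed 237 = 648
{Galt, Dover, Sutton, Kent, Norris}: service 256 + fixed 676 = 932
No other subset beats 609.

Open Galt and Sutton; minimum total cost 609.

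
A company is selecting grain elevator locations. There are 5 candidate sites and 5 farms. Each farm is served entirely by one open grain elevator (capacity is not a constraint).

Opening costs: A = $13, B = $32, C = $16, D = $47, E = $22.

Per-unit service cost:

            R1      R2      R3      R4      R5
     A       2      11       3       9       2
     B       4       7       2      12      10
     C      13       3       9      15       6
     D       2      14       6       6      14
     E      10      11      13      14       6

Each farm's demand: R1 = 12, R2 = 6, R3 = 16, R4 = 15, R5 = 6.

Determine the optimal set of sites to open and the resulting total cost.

For any fixed open set, each farm goes to its cheapest open site; total = fixed + service.
{A, C}: R1→A 2·12=24, R2→C 3·6=18, R3→A 3·16=48, R4→A 9·15=135, R5→A 2·6=12. Service 237; fixed 29; total 266.
{A, C, D}: service 192 + fixed 76 = 268
{A, B, C}: service 221 + fixed 61 = 282
{A, B, C, D, E}: R1→A 2·12=24, R2→C 3·6=18, R3→B 2·16=32, R4→D 6·15=90, R5→A 2·6=12. Service 176; fixed 130; total 306.
No other subset beats 266.

Open A and C; minimum total cost 266.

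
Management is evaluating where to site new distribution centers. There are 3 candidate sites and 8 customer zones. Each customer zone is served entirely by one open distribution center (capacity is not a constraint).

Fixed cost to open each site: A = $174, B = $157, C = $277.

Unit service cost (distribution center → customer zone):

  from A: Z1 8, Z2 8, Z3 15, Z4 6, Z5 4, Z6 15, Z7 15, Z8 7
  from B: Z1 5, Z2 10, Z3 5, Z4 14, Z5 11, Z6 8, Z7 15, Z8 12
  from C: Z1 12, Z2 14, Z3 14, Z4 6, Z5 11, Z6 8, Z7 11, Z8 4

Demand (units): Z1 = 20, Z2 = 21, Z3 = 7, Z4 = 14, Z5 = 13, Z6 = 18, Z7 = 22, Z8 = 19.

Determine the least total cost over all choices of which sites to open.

For any fixed open set, each customer zone goes to its cheapest open site; total = fixed + service.
{A, B}: Z1→B 5·20=100, Z2→A 8·21=168, Z3→B 5·7=35, Z4→A 6·14=84, Z5→A 4·13=52, Z6→B 8·18=144, Z7→A 15·22=330, Z8→A 7·19=133. Service 1046; fixed 331; total 1377.
{B, C}: Z1→B 5·20=100, Z2→B 10·21=210, Z3→B 5·7=35, Z4→C 6·14=84, Z5→B 11·13=143, Z6→B 8·18=144, Z7→C 11·22=242, Z8→C 4·19=76. Service 1034; fixed 434; total 1468.
{A, C}: service 1024 + fixed 451 = 1475
{A, B, C}: Z1→B 5·20=100, Z2→A 8·21=168, Z3→B 5·7=35, Z4→A 6·14=84, Z5→A 4·13=52, Z6→B 8·18=144, Z7→C 11·22=242, Z8→C 4·19=76. Service 901; fixed 608; total 1509.
No other subset beats 1377.

Minimum total cost: 1377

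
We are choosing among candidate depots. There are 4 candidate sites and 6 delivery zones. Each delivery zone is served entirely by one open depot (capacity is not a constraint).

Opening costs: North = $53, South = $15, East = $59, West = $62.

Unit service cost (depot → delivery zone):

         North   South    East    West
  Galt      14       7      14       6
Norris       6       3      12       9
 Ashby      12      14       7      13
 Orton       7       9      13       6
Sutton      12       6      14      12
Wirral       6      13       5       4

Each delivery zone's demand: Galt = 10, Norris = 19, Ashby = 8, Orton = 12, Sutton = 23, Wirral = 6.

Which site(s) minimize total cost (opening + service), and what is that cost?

For any fixed open set, each delivery zone goes to its cheapest open site; total = fixed + service.
{South, West}: Galt→West 6·10=60, Norris→South 3·19=57, Ashby→West 13·8=104, Orton→West 6·12=72, Sutton→South 6·23=138, Wirral→West 4·6=24. Service 455; fixed 77; total 532.
{South, East}: Galt→South 7·10=70, Norris→South 3·19=57, Ashby→East 7·8=56, Orton→South 9·12=108, Sutton→South 6·23=138, Wirral→East 5·6=30. Service 459; fixed 74; total 533.
{South, East, West}: service 407 + fixed 136 = 543
{North, South, East, West}: service 407 + fixed 189 = 596
No other subset beats 532.

Open South and West; minimum total cost 532.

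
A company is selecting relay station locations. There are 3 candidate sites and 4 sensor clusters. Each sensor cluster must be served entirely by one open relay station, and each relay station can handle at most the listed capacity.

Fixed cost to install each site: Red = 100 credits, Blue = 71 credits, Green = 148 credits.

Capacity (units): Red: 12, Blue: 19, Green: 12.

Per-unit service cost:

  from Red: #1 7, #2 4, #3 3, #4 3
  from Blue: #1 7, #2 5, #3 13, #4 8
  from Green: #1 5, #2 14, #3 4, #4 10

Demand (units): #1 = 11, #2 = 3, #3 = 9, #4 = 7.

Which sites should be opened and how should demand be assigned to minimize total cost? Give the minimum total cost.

Open {Red, Blue}: #1→Blue 7·11=77, #2→Red 4·3=12, #3→Red 3·9=27, #4→Blue 8·7=56.
Loads: Red carries 12/12, Blue carries 18/19. Service 172; fixed 171; total 343.
Next best feasible plan costs 430.

Minimum total cost: 343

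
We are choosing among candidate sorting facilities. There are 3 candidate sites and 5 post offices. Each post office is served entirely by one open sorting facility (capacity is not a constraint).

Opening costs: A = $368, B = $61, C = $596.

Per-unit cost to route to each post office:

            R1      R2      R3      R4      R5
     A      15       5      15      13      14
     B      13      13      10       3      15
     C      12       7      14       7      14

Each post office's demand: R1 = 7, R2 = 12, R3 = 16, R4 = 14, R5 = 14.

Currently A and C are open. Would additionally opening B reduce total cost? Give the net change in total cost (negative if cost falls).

Current service cost with {A, C}: 662.
Adding B: each post office re-picks its cheapest; new service cost 542, saving 120.
Extra fixed cost: 61. Net change = 61 − 120 = -59.
(Totals: 1626 → 1567.)

Yes — net change −59 (cost falls by 59).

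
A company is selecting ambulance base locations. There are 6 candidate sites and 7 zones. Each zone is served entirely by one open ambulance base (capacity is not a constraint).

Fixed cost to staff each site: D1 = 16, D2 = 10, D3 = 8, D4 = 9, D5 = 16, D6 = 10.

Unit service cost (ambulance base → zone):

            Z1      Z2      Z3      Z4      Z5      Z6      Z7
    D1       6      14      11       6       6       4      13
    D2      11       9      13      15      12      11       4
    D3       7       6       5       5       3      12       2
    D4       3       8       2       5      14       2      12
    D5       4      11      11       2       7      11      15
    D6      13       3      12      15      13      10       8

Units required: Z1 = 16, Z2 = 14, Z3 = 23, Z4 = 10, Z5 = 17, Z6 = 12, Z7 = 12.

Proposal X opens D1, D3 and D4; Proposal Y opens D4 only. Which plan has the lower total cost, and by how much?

Proposal X is cheaper by 311.

Proposal X: {D1, D3, D4}: Z1→D4 3·16=48, Z2→D3 6·14=84, Z3→D4 2·23=46, Z4→D3 5·10=50, Z5→D3 3·17=51, Z6→D4 2·12=24, Z7→D3 2·12=24. Service 327; fixed 33; total 360.
Proposal Y: {D4}: Z1→D4 3·16=48, Z2→D4 8·14=112, Z3→D4 2·23=46, Z4→D4 5·10=50, Z5→D4 14·17=238, Z6→D4 2·12=24, Z7→D4 12·12=144. Service 662; fixed 9; total 671.
Difference: |360 − 671| = 311.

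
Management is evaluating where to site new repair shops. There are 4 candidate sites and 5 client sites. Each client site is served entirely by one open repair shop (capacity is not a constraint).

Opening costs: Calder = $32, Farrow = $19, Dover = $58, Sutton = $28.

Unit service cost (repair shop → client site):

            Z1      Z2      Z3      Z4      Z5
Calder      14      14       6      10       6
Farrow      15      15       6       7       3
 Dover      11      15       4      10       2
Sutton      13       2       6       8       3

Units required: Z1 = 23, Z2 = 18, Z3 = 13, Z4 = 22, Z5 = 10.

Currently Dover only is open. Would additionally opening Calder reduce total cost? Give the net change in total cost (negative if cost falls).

No — net change +14 (cost rises by 14).

Current service cost with {Dover}: 815.
Adding Calder: each client site re-picks its cheapest; new service cost 797, saving 18.
Extra fixed cost: 32. Net change = 32 − 18 = 14.
(Totals: 873 → 887.)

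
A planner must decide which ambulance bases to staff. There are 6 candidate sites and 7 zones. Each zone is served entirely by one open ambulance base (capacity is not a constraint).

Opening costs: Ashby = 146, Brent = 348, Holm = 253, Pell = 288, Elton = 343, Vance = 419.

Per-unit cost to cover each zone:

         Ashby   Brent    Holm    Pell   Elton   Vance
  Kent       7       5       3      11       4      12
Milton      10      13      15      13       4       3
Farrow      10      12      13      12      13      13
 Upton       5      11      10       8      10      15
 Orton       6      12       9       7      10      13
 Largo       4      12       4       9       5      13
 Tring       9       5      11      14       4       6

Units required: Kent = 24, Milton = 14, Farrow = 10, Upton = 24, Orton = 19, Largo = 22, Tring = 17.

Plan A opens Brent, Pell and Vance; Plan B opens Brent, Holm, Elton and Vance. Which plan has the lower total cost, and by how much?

Plan A: {Brent, Pell, Vance}: Kent→Brent 5·24=120, Milton→Vance 3·14=42, Farrow→Brent 12·10=120, Upton→Pell 8·24=192, Orton→Pell 7·19=133, Largo→Pell 9·22=198, Tring→Brent 5·17=85. Service 890; fixed 1055; total 1945.
Plan B: {Brent, Holm, Elton, Vance}: Kent→Holm 3·24=72, Milton→Vance 3·14=42, Farrow→Brent 12·10=120, Upton→Holm 10·24=240, Orton→Holm 9·19=171, Largo→Holm 4·22=88, Tring→Elton 4·17=68. Service 801; fixed 1363; total 2164.
Difference: |1945 − 2164| = 219.

Plan A is cheaper by 219.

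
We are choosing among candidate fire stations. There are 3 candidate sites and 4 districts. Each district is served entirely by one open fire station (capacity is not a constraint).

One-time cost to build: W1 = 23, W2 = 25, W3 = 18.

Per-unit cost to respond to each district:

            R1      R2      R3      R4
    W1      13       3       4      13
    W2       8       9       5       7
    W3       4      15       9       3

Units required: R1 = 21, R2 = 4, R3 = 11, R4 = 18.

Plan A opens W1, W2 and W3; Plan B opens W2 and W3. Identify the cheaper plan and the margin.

Plan A: {W1, W2, W3}: R1→W3 4·21=84, R2→W1 3·4=12, R3→W1 4·11=44, R4→W3 3·18=54. Service 194; fixed 66; total 260.
Plan B: {W2, W3}: R1→W3 4·21=84, R2→W2 9·4=36, R3→W2 5·11=55, R4→W3 3·18=54. Service 229; fixed 43; total 272.
Difference: |260 − 272| = 12.

Plan A is cheaper by 12.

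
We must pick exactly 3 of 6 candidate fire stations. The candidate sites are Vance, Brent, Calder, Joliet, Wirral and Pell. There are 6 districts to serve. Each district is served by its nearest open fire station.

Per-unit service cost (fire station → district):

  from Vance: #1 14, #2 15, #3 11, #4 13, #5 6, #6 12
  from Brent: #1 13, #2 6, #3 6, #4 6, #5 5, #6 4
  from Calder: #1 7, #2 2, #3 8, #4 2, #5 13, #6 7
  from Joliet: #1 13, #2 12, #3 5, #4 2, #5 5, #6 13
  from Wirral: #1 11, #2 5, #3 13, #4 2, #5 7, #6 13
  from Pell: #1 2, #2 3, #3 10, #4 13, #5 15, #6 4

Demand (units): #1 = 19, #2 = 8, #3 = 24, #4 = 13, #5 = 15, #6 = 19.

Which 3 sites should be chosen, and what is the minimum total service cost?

Choose Calder, Joliet and Pell; total service cost 351.

With exactly 3 open, each district uses its cheapest among the chosen.
{Calder, Joliet, Pell}: #1→Pell 2·19=38, #2→Calder 2·8=16, #3→Joliet 5·24=120, #4→Calder 2·13=26, #5→Joliet 5·15=75, #6→Pell 4·19=76. Service cost 351.
{Vance, Joliet, Pell}: service cost 359
{Brent, Joliet, Pell}: service cost 359
Among all 20 size-3 choices, {Calder, Joliet, Pell} is lowest.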